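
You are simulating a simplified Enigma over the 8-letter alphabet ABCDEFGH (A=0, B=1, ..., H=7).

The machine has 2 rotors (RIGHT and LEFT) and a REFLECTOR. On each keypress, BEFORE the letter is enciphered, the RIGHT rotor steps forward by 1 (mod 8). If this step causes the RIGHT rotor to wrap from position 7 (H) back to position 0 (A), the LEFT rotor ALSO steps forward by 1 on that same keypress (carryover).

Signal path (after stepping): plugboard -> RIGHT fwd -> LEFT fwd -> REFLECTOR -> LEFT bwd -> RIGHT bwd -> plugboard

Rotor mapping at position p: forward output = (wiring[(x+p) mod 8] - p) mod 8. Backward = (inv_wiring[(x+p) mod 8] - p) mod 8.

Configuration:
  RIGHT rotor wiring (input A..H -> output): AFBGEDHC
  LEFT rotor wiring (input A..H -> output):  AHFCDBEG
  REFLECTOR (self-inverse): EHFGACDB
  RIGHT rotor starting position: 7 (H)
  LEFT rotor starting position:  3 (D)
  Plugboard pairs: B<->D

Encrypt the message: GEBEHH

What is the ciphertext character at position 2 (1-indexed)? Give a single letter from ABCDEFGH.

Char 1 ('G'): step: R->0, L->4 (L advanced); G->plug->G->R->H->L->G->refl->D->L'->F->R'->B->plug->D
Char 2 ('E'): step: R->1, L=4; E->plug->E->R->C->L->A->refl->E->L'->E->R'->A->plug->A

A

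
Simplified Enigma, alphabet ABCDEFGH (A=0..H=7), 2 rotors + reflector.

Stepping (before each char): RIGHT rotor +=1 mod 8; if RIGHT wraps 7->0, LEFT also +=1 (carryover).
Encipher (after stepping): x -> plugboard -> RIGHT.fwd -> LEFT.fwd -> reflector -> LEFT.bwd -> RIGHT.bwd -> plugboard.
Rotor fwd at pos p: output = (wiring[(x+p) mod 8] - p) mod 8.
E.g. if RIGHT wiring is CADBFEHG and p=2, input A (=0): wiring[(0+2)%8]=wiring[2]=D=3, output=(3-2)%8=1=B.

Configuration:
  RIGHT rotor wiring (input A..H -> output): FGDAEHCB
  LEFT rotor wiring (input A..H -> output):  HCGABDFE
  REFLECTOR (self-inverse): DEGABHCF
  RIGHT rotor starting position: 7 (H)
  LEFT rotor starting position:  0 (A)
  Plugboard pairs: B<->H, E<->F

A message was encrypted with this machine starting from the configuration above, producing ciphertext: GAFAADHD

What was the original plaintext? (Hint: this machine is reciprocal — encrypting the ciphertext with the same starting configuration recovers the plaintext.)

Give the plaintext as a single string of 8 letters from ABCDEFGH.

Answer: BGDBDHGC

Derivation:
Char 1 ('G'): step: R->0, L->1 (L advanced); G->plug->G->R->C->L->H->refl->F->L'->B->R'->H->plug->B
Char 2 ('A'): step: R->1, L=1; A->plug->A->R->F->L->E->refl->B->L'->A->R'->G->plug->G
Char 3 ('F'): step: R->2, L=1; F->plug->E->R->A->L->B->refl->E->L'->F->R'->D->plug->D
Char 4 ('A'): step: R->3, L=1; A->plug->A->R->F->L->E->refl->B->L'->A->R'->H->plug->B
Char 5 ('A'): step: R->4, L=1; A->plug->A->R->A->L->B->refl->E->L'->F->R'->D->plug->D
Char 6 ('D'): step: R->5, L=1; D->plug->D->R->A->L->B->refl->E->L'->F->R'->B->plug->H
Char 7 ('H'): step: R->6, L=1; H->plug->B->R->D->L->A->refl->D->L'->G->R'->G->plug->G
Char 8 ('D'): step: R->7, L=1; D->plug->D->R->E->L->C->refl->G->L'->H->R'->C->plug->C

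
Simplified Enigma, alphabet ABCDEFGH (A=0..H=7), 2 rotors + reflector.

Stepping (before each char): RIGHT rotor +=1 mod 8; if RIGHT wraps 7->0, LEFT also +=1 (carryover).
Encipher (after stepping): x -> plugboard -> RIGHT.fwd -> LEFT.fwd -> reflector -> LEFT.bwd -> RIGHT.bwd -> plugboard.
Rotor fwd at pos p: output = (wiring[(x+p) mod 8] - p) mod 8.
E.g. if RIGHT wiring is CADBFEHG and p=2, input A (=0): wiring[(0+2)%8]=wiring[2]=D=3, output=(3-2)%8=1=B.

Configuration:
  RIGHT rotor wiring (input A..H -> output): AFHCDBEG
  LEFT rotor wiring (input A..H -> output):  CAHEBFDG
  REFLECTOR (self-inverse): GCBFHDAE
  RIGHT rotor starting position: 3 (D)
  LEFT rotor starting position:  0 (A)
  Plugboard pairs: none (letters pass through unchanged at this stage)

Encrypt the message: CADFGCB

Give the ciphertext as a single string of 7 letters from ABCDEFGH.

Answer: EEEDAFF

Derivation:
Char 1 ('C'): step: R->4, L=0; C->plug->C->R->A->L->C->refl->B->L'->E->R'->E->plug->E
Char 2 ('A'): step: R->5, L=0; A->plug->A->R->E->L->B->refl->C->L'->A->R'->E->plug->E
Char 3 ('D'): step: R->6, L=0; D->plug->D->R->H->L->G->refl->A->L'->B->R'->E->plug->E
Char 4 ('F'): step: R->7, L=0; F->plug->F->R->E->L->B->refl->C->L'->A->R'->D->plug->D
Char 5 ('G'): step: R->0, L->1 (L advanced); G->plug->G->R->E->L->E->refl->H->L'->A->R'->A->plug->A
Char 6 ('C'): step: R->1, L=1; C->plug->C->R->B->L->G->refl->A->L'->D->R'->F->plug->F
Char 7 ('B'): step: R->2, L=1; B->plug->B->R->A->L->H->refl->E->L'->E->R'->F->plug->F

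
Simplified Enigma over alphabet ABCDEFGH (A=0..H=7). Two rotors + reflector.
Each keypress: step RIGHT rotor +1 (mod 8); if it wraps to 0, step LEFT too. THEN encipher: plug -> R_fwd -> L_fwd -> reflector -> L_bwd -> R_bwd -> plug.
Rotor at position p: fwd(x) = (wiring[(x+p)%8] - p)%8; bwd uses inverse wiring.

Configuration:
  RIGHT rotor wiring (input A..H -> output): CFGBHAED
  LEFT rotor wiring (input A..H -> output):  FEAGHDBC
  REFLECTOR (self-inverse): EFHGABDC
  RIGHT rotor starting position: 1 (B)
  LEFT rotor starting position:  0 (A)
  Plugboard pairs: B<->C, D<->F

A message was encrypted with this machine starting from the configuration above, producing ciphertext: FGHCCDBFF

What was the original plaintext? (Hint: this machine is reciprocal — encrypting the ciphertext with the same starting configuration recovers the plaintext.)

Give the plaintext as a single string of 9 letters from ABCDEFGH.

Char 1 ('F'): step: R->2, L=0; F->plug->D->R->G->L->B->refl->F->L'->A->R'->G->plug->G
Char 2 ('G'): step: R->3, L=0; G->plug->G->R->C->L->A->refl->E->L'->B->R'->D->plug->F
Char 3 ('H'): step: R->4, L=0; H->plug->H->R->F->L->D->refl->G->L'->D->R'->A->plug->A
Char 4 ('C'): step: R->5, L=0; C->plug->B->R->H->L->C->refl->H->L'->E->R'->G->plug->G
Char 5 ('C'): step: R->6, L=0; C->plug->B->R->F->L->D->refl->G->L'->D->R'->F->plug->D
Char 6 ('D'): step: R->7, L=0; D->plug->F->R->A->L->F->refl->B->L'->G->R'->C->plug->B
Char 7 ('B'): step: R->0, L->1 (L advanced); B->plug->C->R->G->L->B->refl->F->L'->C->R'->A->plug->A
Char 8 ('F'): step: R->1, L=1; F->plug->D->R->G->L->B->refl->F->L'->C->R'->G->plug->G
Char 9 ('F'): step: R->2, L=1; F->plug->D->R->G->L->B->refl->F->L'->C->R'->E->plug->E

Answer: GFAGDBAGE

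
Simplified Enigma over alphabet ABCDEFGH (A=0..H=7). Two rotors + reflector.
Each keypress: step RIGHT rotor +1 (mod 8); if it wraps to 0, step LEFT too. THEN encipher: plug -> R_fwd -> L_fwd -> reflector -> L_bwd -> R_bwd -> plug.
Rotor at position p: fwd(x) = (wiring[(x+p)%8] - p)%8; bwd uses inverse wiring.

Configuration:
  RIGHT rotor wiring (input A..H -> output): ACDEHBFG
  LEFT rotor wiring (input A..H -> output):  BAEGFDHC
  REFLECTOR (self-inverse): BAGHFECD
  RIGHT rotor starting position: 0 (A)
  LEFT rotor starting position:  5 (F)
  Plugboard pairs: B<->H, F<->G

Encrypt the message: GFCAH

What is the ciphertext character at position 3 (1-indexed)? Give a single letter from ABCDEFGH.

Char 1 ('G'): step: R->1, L=5; G->plug->F->R->E->L->D->refl->H->L'->F->R'->G->plug->F
Char 2 ('F'): step: R->2, L=5; F->plug->G->R->G->L->B->refl->A->L'->H->R'->D->plug->D
Char 3 ('C'): step: R->3, L=5; C->plug->C->R->G->L->B->refl->A->L'->H->R'->G->plug->F

F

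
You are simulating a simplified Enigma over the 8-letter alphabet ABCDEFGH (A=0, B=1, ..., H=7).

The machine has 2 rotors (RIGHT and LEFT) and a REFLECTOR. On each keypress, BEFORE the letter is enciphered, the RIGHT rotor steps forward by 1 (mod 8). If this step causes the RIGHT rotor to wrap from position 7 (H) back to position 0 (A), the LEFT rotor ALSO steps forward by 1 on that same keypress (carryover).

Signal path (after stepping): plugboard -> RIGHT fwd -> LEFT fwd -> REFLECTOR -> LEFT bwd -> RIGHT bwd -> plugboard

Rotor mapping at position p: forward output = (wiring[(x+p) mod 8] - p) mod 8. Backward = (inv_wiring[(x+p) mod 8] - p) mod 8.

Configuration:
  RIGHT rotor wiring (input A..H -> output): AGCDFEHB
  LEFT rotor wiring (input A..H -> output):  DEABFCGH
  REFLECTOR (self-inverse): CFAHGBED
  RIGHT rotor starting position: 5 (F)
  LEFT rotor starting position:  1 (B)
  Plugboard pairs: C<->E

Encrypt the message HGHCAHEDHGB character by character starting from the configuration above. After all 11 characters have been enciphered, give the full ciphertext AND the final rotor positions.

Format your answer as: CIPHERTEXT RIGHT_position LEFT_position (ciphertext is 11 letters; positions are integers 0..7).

Char 1 ('H'): step: R->6, L=1; H->plug->H->R->G->L->G->refl->E->L'->D->R'->B->plug->B
Char 2 ('G'): step: R->7, L=1; G->plug->G->R->F->L->F->refl->B->L'->E->R'->E->plug->C
Char 3 ('H'): step: R->0, L->2 (L advanced); H->plug->H->R->B->L->H->refl->D->L'->C->R'->C->plug->E
Char 4 ('C'): step: R->1, L=2; C->plug->E->R->D->L->A->refl->C->L'->H->R'->H->plug->H
Char 5 ('A'): step: R->2, L=2; A->plug->A->R->A->L->G->refl->E->L'->E->R'->H->plug->H
Char 6 ('H'): step: R->3, L=2; H->plug->H->R->H->L->C->refl->A->L'->D->R'->G->plug->G
Char 7 ('E'): step: R->4, L=2; E->plug->C->R->D->L->A->refl->C->L'->H->R'->H->plug->H
Char 8 ('D'): step: R->5, L=2; D->plug->D->R->D->L->A->refl->C->L'->H->R'->A->plug->A
Char 9 ('H'): step: R->6, L=2; H->plug->H->R->G->L->B->refl->F->L'->F->R'->F->plug->F
Char 10 ('G'): step: R->7, L=2; G->plug->G->R->F->L->F->refl->B->L'->G->R'->F->plug->F
Char 11 ('B'): step: R->0, L->3 (L advanced); B->plug->B->R->G->L->B->refl->F->L'->H->R'->G->plug->G
Final: ciphertext=BCEHHGHAFFG, RIGHT=0, LEFT=3

Answer: BCEHHGHAFFG 0 3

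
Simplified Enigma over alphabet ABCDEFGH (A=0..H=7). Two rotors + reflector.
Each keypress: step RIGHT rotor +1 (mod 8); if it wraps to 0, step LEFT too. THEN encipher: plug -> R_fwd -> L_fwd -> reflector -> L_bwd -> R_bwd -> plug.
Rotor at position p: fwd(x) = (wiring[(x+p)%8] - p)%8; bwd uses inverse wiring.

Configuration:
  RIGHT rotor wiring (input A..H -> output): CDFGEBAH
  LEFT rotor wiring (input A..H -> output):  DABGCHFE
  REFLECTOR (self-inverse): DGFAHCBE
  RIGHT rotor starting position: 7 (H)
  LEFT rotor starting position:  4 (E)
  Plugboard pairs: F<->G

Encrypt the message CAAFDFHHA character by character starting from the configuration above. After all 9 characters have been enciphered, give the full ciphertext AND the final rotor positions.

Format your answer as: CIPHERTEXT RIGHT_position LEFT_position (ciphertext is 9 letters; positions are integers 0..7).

Answer: ACEGEAFCB 0 6

Derivation:
Char 1 ('C'): step: R->0, L->5 (L advanced); C->plug->C->R->F->L->E->refl->H->L'->C->R'->A->plug->A
Char 2 ('A'): step: R->1, L=5; A->plug->A->R->C->L->H->refl->E->L'->F->R'->C->plug->C
Char 3 ('A'): step: R->2, L=5; A->plug->A->R->D->L->G->refl->B->L'->G->R'->E->plug->E
Char 4 ('F'): step: R->3, L=5; F->plug->G->R->A->L->C->refl->F->L'->H->R'->F->plug->G
Char 5 ('D'): step: R->4, L=5; D->plug->D->R->D->L->G->refl->B->L'->G->R'->E->plug->E
Char 6 ('F'): step: R->5, L=5; F->plug->G->R->B->L->A->refl->D->L'->E->R'->A->plug->A
Char 7 ('H'): step: R->6, L=5; H->plug->H->R->D->L->G->refl->B->L'->G->R'->G->plug->F
Char 8 ('H'): step: R->7, L=5; H->plug->H->R->B->L->A->refl->D->L'->E->R'->C->plug->C
Char 9 ('A'): step: R->0, L->6 (L advanced); A->plug->A->R->C->L->F->refl->C->L'->D->R'->B->plug->B
Final: ciphertext=ACEGEAFCB, RIGHT=0, LEFT=6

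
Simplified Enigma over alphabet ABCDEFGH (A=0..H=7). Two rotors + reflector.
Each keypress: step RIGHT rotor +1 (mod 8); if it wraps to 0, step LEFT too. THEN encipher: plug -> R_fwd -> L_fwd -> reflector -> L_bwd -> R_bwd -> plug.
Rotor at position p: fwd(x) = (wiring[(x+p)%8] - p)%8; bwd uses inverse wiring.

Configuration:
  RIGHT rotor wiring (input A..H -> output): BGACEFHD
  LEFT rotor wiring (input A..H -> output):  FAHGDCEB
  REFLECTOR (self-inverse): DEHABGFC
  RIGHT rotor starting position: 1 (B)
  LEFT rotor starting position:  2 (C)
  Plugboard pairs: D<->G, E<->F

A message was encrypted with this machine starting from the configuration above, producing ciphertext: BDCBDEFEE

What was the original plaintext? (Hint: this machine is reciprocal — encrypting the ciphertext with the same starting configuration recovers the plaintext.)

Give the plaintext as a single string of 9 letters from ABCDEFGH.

Answer: DEHFCABFB

Derivation:
Char 1 ('B'): step: R->2, L=2; B->plug->B->R->A->L->F->refl->G->L'->H->R'->G->plug->D
Char 2 ('D'): step: R->3, L=2; D->plug->G->R->D->L->A->refl->D->L'->G->R'->F->plug->E
Char 3 ('C'): step: R->4, L=2; C->plug->C->R->D->L->A->refl->D->L'->G->R'->H->plug->H
Char 4 ('B'): step: R->5, L=2; B->plug->B->R->C->L->B->refl->E->L'->B->R'->E->plug->F
Char 5 ('D'): step: R->6, L=2; D->plug->G->R->G->L->D->refl->A->L'->D->R'->C->plug->C
Char 6 ('E'): step: R->7, L=2; E->plug->F->R->F->L->H->refl->C->L'->E->R'->A->plug->A
Char 7 ('F'): step: R->0, L->3 (L advanced); F->plug->E->R->E->L->G->refl->F->L'->G->R'->B->plug->B
Char 8 ('E'): step: R->1, L=3; E->plug->F->R->G->L->F->refl->G->L'->E->R'->E->plug->F
Char 9 ('E'): step: R->2, L=3; E->plug->F->R->B->L->A->refl->D->L'->A->R'->B->plug->B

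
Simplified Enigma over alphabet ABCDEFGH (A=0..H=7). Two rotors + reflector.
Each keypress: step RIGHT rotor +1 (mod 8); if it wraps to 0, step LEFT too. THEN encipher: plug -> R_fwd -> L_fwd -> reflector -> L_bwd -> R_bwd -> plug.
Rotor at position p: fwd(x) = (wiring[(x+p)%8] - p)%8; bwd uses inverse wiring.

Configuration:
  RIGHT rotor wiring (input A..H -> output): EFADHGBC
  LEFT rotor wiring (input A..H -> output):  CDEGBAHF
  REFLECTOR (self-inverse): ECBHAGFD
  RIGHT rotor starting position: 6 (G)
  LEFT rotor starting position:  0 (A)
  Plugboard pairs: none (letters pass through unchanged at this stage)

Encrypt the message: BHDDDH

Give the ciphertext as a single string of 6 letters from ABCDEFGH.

Char 1 ('B'): step: R->7, L=0; B->plug->B->R->F->L->A->refl->E->L'->C->R'->H->plug->H
Char 2 ('H'): step: R->0, L->1 (L advanced); H->plug->H->R->C->L->F->refl->G->L'->F->R'->B->plug->B
Char 3 ('D'): step: R->1, L=1; D->plug->D->R->G->L->E->refl->A->L'->D->R'->H->plug->H
Char 4 ('D'): step: R->2, L=1; D->plug->D->R->E->L->H->refl->D->L'->B->R'->B->plug->B
Char 5 ('D'): step: R->3, L=1; D->plug->D->R->G->L->E->refl->A->L'->D->R'->C->plug->C
Char 6 ('H'): step: R->4, L=1; H->plug->H->R->H->L->B->refl->C->L'->A->R'->E->plug->E

Answer: HBHBCE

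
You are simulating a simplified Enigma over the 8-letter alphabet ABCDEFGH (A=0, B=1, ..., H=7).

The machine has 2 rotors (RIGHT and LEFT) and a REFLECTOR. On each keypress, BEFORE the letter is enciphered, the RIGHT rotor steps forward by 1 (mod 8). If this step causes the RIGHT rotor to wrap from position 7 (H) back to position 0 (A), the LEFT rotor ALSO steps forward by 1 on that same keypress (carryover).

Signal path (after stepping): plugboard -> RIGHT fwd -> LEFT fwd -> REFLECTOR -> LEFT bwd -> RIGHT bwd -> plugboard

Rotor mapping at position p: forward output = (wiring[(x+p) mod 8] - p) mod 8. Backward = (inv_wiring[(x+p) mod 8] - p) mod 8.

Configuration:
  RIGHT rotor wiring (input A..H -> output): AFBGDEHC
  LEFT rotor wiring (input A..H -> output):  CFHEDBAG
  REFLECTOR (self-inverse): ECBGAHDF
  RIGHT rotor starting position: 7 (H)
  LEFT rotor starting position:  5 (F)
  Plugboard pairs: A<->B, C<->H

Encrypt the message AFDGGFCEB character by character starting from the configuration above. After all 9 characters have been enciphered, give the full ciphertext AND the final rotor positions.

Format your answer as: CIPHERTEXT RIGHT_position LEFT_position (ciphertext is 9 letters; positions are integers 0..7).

Answer: GEHHBEEGF 0 7

Derivation:
Char 1 ('A'): step: R->0, L->6 (L advanced); A->plug->B->R->F->L->G->refl->D->L'->H->R'->G->plug->G
Char 2 ('F'): step: R->1, L=6; F->plug->F->R->G->L->F->refl->H->L'->D->R'->E->plug->E
Char 3 ('D'): step: R->2, L=6; D->plug->D->R->C->L->E->refl->A->L'->B->R'->C->plug->H
Char 4 ('G'): step: R->3, L=6; G->plug->G->R->C->L->E->refl->A->L'->B->R'->C->plug->H
Char 5 ('G'): step: R->4, L=6; G->plug->G->R->F->L->G->refl->D->L'->H->R'->A->plug->B
Char 6 ('F'): step: R->5, L=6; F->plug->F->R->E->L->B->refl->C->L'->A->R'->E->plug->E
Char 7 ('C'): step: R->6, L=6; C->plug->H->R->G->L->F->refl->H->L'->D->R'->E->plug->E
Char 8 ('E'): step: R->7, L=6; E->plug->E->R->H->L->D->refl->G->L'->F->R'->G->plug->G
Char 9 ('B'): step: R->0, L->7 (L advanced); B->plug->A->R->A->L->H->refl->F->L'->E->R'->F->plug->F
Final: ciphertext=GEHHBEEGF, RIGHT=0, LEFT=7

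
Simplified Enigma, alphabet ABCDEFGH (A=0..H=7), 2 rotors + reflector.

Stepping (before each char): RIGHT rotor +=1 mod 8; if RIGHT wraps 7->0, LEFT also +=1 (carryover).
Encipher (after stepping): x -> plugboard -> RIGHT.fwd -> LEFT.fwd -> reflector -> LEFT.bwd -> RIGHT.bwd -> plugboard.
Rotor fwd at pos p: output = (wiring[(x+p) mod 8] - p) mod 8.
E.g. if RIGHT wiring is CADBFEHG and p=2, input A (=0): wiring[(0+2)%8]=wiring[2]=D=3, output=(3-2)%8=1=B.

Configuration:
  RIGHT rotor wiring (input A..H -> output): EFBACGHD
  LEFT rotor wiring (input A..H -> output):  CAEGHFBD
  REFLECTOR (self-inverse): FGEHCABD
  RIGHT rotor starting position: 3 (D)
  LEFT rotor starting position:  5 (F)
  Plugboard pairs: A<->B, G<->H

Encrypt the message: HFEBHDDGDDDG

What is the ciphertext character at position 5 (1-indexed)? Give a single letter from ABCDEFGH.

Char 1 ('H'): step: R->4, L=5; H->plug->G->R->F->L->H->refl->D->L'->E->R'->H->plug->G
Char 2 ('F'): step: R->5, L=5; F->plug->F->R->E->L->D->refl->H->L'->F->R'->H->plug->G
Char 3 ('E'): step: R->6, L=5; E->plug->E->R->D->L->F->refl->A->L'->A->R'->H->plug->G
Char 4 ('B'): step: R->7, L=5; B->plug->A->R->E->L->D->refl->H->L'->F->R'->B->plug->A
Char 5 ('H'): step: R->0, L->6 (L advanced); H->plug->G->R->H->L->H->refl->D->L'->A->R'->D->plug->D

D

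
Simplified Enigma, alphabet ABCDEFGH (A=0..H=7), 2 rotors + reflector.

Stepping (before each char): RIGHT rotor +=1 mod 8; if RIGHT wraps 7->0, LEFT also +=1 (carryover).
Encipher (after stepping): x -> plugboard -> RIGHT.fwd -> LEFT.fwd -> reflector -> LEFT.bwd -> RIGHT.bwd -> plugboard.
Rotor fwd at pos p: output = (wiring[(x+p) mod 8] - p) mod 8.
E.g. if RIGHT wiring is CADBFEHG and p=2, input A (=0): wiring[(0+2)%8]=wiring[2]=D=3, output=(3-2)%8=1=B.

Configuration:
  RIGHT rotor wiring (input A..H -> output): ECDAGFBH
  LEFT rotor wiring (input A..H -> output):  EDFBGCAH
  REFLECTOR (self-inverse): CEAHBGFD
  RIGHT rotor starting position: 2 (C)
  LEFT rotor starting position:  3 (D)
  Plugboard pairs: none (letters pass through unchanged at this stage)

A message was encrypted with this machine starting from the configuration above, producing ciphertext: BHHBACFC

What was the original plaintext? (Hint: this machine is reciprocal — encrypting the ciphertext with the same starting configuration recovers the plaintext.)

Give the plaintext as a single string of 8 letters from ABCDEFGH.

Answer: HCCFCFEH

Derivation:
Char 1 ('B'): step: R->3, L=3; B->plug->B->R->D->L->F->refl->G->L'->A->R'->H->plug->H
Char 2 ('H'): step: R->4, L=3; H->plug->H->R->E->L->E->refl->B->L'->F->R'->C->plug->C
Char 3 ('H'): step: R->5, L=3; H->plug->H->R->B->L->D->refl->H->L'->C->R'->C->plug->C
Char 4 ('B'): step: R->6, L=3; B->plug->B->R->B->L->D->refl->H->L'->C->R'->F->plug->F
Char 5 ('A'): step: R->7, L=3; A->plug->A->R->A->L->G->refl->F->L'->D->R'->C->plug->C
Char 6 ('C'): step: R->0, L->4 (L advanced); C->plug->C->R->D->L->D->refl->H->L'->F->R'->F->plug->F
Char 7 ('F'): step: R->1, L=4; F->plug->F->R->A->L->C->refl->A->L'->E->R'->E->plug->E
Char 8 ('C'): step: R->2, L=4; C->plug->C->R->E->L->A->refl->C->L'->A->R'->H->plug->H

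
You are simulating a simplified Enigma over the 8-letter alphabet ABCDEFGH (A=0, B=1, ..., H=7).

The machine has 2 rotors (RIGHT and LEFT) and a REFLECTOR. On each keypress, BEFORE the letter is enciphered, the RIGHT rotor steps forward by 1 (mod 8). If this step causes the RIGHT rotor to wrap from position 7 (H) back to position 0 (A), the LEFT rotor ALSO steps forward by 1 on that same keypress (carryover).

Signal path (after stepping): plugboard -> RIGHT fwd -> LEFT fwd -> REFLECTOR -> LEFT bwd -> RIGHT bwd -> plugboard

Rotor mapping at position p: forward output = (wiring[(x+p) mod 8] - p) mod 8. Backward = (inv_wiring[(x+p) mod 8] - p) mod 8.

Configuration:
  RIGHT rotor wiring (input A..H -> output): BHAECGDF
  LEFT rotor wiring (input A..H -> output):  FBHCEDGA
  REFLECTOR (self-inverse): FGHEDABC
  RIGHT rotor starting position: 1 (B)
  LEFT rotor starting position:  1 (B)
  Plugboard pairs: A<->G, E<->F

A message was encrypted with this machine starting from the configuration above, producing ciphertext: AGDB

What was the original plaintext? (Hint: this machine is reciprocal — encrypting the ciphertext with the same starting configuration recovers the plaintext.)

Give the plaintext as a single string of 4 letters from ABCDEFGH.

Answer: EFBD

Derivation:
Char 1 ('A'): step: R->2, L=1; A->plug->G->R->H->L->E->refl->D->L'->D->R'->F->plug->E
Char 2 ('G'): step: R->3, L=1; G->plug->A->R->B->L->G->refl->B->L'->C->R'->E->plug->F
Char 3 ('D'): step: R->4, L=1; D->plug->D->R->B->L->G->refl->B->L'->C->R'->B->plug->B
Char 4 ('B'): step: R->5, L=1; B->plug->B->R->G->L->H->refl->C->L'->E->R'->D->plug->D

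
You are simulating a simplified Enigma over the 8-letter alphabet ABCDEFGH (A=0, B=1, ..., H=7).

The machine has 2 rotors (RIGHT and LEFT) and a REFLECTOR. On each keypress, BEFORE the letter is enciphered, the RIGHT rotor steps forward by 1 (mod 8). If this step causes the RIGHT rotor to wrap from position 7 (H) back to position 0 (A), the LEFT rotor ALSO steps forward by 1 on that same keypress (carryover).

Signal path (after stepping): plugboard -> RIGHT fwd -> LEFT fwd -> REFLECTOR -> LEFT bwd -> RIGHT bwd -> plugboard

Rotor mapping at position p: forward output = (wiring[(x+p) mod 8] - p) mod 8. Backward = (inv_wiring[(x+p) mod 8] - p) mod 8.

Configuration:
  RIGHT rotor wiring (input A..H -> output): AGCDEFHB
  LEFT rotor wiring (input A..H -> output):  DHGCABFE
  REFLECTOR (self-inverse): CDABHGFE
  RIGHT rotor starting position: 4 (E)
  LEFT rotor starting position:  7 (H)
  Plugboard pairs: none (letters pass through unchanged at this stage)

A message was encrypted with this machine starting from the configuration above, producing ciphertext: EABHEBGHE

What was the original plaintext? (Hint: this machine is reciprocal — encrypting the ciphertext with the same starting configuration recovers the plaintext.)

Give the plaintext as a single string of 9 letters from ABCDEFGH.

Answer: DBDGDFDBH

Derivation:
Char 1 ('E'): step: R->5, L=7; E->plug->E->R->B->L->E->refl->H->L'->D->R'->D->plug->D
Char 2 ('A'): step: R->6, L=7; A->plug->A->R->B->L->E->refl->H->L'->D->R'->B->plug->B
Char 3 ('B'): step: R->7, L=7; B->plug->B->R->B->L->E->refl->H->L'->D->R'->D->plug->D
Char 4 ('H'): step: R->0, L->0 (L advanced); H->plug->H->R->B->L->H->refl->E->L'->H->R'->G->plug->G
Char 5 ('E'): step: R->1, L=0; E->plug->E->R->E->L->A->refl->C->L'->D->R'->D->plug->D
Char 6 ('B'): step: R->2, L=0; B->plug->B->R->B->L->H->refl->E->L'->H->R'->F->plug->F
Char 7 ('G'): step: R->3, L=0; G->plug->G->R->D->L->C->refl->A->L'->E->R'->D->plug->D
Char 8 ('H'): step: R->4, L=0; H->plug->H->R->H->L->E->refl->H->L'->B->R'->B->plug->B
Char 9 ('E'): step: R->5, L=0; E->plug->E->R->B->L->H->refl->E->L'->H->R'->H->plug->H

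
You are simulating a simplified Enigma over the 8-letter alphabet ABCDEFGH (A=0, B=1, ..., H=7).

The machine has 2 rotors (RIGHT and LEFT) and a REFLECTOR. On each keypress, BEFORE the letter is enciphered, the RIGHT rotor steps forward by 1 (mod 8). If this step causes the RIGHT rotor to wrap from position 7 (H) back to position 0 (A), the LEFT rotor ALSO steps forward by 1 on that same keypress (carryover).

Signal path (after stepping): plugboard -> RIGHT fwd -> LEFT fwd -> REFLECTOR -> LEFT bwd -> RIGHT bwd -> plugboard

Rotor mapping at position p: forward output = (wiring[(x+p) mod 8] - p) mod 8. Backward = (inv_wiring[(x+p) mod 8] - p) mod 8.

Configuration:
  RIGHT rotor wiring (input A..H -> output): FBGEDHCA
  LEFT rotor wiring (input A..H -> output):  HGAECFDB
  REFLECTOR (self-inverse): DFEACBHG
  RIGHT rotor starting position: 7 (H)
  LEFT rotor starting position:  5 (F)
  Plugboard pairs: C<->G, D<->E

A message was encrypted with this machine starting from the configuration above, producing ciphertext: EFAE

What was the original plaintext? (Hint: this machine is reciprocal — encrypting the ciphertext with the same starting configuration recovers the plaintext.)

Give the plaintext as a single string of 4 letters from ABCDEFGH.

Char 1 ('E'): step: R->0, L->6 (L advanced); E->plug->D->R->E->L->C->refl->E->L'->G->R'->C->plug->G
Char 2 ('F'): step: R->1, L=6; F->plug->F->R->B->L->D->refl->A->L'->D->R'->C->plug->G
Char 3 ('A'): step: R->2, L=6; A->plug->A->R->E->L->C->refl->E->L'->G->R'->F->plug->F
Char 4 ('E'): step: R->3, L=6; E->plug->D->R->H->L->H->refl->G->L'->F->R'->E->plug->D

Answer: GGFD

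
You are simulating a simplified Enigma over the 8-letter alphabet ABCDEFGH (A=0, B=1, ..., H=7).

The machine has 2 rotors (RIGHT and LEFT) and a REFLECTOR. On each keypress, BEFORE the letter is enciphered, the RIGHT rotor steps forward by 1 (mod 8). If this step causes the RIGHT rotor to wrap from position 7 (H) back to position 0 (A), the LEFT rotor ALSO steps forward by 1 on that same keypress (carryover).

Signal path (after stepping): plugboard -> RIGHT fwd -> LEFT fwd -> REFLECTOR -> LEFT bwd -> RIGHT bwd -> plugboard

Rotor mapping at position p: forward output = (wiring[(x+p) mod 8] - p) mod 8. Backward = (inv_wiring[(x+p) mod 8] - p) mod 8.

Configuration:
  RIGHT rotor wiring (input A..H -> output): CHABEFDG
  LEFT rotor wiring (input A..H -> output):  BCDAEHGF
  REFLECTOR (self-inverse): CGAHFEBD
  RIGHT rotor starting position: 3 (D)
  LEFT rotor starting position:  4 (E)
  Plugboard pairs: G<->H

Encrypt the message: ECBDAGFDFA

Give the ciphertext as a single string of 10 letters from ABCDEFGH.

Char 1 ('E'): step: R->4, L=4; E->plug->E->R->G->L->H->refl->D->L'->B->R'->B->plug->B
Char 2 ('C'): step: R->5, L=4; C->plug->C->R->B->L->D->refl->H->L'->G->R'->B->plug->B
Char 3 ('B'): step: R->6, L=4; B->plug->B->R->A->L->A->refl->C->L'->C->R'->E->plug->E
Char 4 ('D'): step: R->7, L=4; D->plug->D->R->B->L->D->refl->H->L'->G->R'->G->plug->H
Char 5 ('A'): step: R->0, L->5 (L advanced); A->plug->A->R->C->L->A->refl->C->L'->A->R'->C->plug->C
Char 6 ('G'): step: R->1, L=5; G->plug->H->R->B->L->B->refl->G->L'->F->R'->G->plug->H
Char 7 ('F'): step: R->2, L=5; F->plug->F->R->E->L->F->refl->E->L'->D->R'->D->plug->D
Char 8 ('D'): step: R->3, L=5; D->plug->D->R->A->L->C->refl->A->L'->C->R'->C->plug->C
Char 9 ('F'): step: R->4, L=5; F->plug->F->R->D->L->E->refl->F->L'->E->R'->G->plug->H
Char 10 ('A'): step: R->5, L=5; A->plug->A->R->A->L->C->refl->A->L'->C->R'->E->plug->E

Answer: BBEHCHDCHE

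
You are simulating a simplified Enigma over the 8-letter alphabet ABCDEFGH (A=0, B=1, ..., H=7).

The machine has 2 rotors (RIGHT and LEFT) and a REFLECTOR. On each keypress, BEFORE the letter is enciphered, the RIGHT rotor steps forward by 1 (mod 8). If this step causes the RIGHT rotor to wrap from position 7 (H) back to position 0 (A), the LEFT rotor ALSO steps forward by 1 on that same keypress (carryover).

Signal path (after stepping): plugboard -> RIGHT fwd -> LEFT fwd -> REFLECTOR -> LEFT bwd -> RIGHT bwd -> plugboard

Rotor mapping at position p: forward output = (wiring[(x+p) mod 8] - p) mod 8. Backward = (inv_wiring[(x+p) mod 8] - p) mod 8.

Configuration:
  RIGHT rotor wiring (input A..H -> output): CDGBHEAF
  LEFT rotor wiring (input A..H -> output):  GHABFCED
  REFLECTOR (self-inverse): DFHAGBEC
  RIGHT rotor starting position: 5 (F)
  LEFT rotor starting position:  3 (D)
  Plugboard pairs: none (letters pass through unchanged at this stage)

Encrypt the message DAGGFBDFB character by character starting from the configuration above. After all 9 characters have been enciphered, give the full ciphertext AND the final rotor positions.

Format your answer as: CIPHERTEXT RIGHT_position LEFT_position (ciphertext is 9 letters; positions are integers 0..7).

Char 1 ('D'): step: R->6, L=3; D->plug->D->R->F->L->D->refl->A->L'->E->R'->C->plug->C
Char 2 ('A'): step: R->7, L=3; A->plug->A->R->G->L->E->refl->G->L'->A->R'->F->plug->F
Char 3 ('G'): step: R->0, L->4 (L advanced); G->plug->G->R->A->L->B->refl->F->L'->H->R'->E->plug->E
Char 4 ('G'): step: R->1, L=4; G->plug->G->R->E->L->C->refl->H->L'->D->R'->E->plug->E
Char 5 ('F'): step: R->2, L=4; F->plug->F->R->D->L->H->refl->C->L'->E->R'->A->plug->A
Char 6 ('B'): step: R->3, L=4; B->plug->B->R->E->L->C->refl->H->L'->D->R'->H->plug->H
Char 7 ('D'): step: R->4, L=4; D->plug->D->R->B->L->G->refl->E->L'->G->R'->E->plug->E
Char 8 ('F'): step: R->5, L=4; F->plug->F->R->B->L->G->refl->E->L'->G->R'->E->plug->E
Char 9 ('B'): step: R->6, L=4; B->plug->B->R->H->L->F->refl->B->L'->A->R'->E->plug->E
Final: ciphertext=CFEEAHEEE, RIGHT=6, LEFT=4

Answer: CFEEAHEEE 6 4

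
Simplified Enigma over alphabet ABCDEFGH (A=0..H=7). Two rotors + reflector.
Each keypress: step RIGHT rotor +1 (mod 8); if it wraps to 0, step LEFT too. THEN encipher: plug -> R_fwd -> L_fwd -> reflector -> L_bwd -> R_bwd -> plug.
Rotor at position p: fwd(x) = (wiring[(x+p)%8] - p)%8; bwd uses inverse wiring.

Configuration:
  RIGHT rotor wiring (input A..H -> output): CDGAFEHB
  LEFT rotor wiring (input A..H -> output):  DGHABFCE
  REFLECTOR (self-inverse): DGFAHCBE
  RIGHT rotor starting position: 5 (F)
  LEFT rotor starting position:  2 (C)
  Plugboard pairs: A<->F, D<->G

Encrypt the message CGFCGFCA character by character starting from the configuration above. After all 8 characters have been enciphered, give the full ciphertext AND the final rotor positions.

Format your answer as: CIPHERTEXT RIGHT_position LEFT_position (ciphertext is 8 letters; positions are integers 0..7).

Char 1 ('C'): step: R->6, L=2; C->plug->C->R->E->L->A->refl->D->L'->D->R'->B->plug->B
Char 2 ('G'): step: R->7, L=2; G->plug->D->R->H->L->E->refl->H->L'->C->R'->A->plug->F
Char 3 ('F'): step: R->0, L->3 (L advanced); F->plug->A->R->C->L->C->refl->F->L'->A->R'->D->plug->G
Char 4 ('C'): step: R->1, L=3; C->plug->C->R->H->L->E->refl->H->L'->D->R'->E->plug->E
Char 5 ('G'): step: R->2, L=3; G->plug->D->R->C->L->C->refl->F->L'->A->R'->G->plug->D
Char 6 ('F'): step: R->3, L=3; F->plug->A->R->F->L->A->refl->D->L'->G->R'->E->plug->E
Char 7 ('C'): step: R->4, L=3; C->plug->C->R->D->L->H->refl->E->L'->H->R'->F->plug->A
Char 8 ('A'): step: R->5, L=3; A->plug->F->R->B->L->G->refl->B->L'->E->R'->C->plug->C
Final: ciphertext=BFGEDEAC, RIGHT=5, LEFT=3

Answer: BFGEDEAC 5 3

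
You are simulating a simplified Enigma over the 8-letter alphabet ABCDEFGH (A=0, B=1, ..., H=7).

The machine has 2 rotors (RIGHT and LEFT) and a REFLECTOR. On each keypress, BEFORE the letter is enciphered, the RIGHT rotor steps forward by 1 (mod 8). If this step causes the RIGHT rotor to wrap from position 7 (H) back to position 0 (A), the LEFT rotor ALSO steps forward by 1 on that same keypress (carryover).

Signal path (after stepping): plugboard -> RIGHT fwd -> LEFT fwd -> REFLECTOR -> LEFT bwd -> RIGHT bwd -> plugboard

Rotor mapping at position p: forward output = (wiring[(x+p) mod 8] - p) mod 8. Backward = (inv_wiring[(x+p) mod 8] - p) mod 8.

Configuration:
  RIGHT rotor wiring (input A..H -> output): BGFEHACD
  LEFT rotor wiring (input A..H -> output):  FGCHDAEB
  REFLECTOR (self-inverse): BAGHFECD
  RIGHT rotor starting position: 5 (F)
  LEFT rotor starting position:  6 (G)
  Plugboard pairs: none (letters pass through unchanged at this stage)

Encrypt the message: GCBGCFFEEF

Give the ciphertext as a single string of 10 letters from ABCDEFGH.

Answer: HFDCGBAFBG

Derivation:
Char 1 ('G'): step: R->6, L=6; G->plug->G->R->B->L->D->refl->H->L'->C->R'->H->plug->H
Char 2 ('C'): step: R->7, L=6; C->plug->C->R->H->L->C->refl->G->L'->A->R'->F->plug->F
Char 3 ('B'): step: R->0, L->7 (L advanced); B->plug->B->R->G->L->B->refl->A->L'->E->R'->D->plug->D
Char 4 ('G'): step: R->1, L=7; G->plug->G->R->C->L->H->refl->D->L'->D->R'->C->plug->C
Char 5 ('C'): step: R->2, L=7; C->plug->C->R->F->L->E->refl->F->L'->H->R'->G->plug->G
Char 6 ('F'): step: R->3, L=7; F->plug->F->R->G->L->B->refl->A->L'->E->R'->B->plug->B
Char 7 ('F'): step: R->4, L=7; F->plug->F->R->C->L->H->refl->D->L'->D->R'->A->plug->A
Char 8 ('E'): step: R->5, L=7; E->plug->E->R->B->L->G->refl->C->L'->A->R'->F->plug->F
Char 9 ('E'): step: R->6, L=7; E->plug->E->R->H->L->F->refl->E->L'->F->R'->B->plug->B
Char 10 ('F'): step: R->7, L=7; F->plug->F->R->A->L->C->refl->G->L'->B->R'->G->plug->G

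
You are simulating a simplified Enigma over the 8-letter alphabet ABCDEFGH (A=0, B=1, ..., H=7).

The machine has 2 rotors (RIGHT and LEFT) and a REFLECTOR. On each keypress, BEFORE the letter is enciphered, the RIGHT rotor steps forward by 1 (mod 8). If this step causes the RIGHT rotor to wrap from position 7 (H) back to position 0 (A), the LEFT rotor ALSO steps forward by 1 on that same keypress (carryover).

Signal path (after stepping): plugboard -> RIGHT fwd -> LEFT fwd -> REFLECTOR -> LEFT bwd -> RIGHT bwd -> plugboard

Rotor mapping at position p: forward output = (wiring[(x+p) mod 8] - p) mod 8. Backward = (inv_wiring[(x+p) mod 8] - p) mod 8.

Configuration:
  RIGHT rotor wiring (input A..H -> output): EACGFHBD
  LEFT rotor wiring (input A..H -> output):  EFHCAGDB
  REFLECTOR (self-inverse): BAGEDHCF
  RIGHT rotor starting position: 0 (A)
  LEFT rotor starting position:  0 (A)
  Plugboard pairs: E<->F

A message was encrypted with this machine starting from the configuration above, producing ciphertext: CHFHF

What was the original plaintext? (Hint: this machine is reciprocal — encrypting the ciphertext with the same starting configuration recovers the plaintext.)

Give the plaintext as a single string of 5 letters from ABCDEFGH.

Answer: HADAE

Derivation:
Char 1 ('C'): step: R->1, L=0; C->plug->C->R->F->L->G->refl->C->L'->D->R'->H->plug->H
Char 2 ('H'): step: R->2, L=0; H->plug->H->R->G->L->D->refl->E->L'->A->R'->A->plug->A
Char 3 ('F'): step: R->3, L=0; F->plug->E->R->A->L->E->refl->D->L'->G->R'->D->plug->D
Char 4 ('H'): step: R->4, L=0; H->plug->H->R->C->L->H->refl->F->L'->B->R'->A->plug->A
Char 5 ('F'): step: R->5, L=0; F->plug->E->R->D->L->C->refl->G->L'->F->R'->F->plug->E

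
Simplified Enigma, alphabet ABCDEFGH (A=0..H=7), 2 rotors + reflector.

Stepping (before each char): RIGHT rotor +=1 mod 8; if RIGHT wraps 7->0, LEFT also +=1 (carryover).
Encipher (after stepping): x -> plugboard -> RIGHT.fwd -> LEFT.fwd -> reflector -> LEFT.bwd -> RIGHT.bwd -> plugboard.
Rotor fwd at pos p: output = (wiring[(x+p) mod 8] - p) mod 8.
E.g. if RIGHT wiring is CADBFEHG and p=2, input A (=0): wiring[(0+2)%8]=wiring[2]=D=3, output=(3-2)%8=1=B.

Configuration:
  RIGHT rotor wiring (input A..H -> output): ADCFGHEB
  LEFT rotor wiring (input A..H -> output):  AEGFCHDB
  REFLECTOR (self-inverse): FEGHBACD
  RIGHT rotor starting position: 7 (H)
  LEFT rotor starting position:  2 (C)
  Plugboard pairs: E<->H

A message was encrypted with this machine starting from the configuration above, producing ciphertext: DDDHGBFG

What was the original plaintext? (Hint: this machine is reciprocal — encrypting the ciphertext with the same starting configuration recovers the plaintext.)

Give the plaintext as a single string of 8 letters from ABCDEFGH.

Char 1 ('D'): step: R->0, L->3 (L advanced); D->plug->D->R->F->L->F->refl->A->L'->D->R'->B->plug->B
Char 2 ('D'): step: R->1, L=3; D->plug->D->R->F->L->F->refl->A->L'->D->R'->F->plug->F
Char 3 ('D'): step: R->2, L=3; D->plug->D->R->F->L->F->refl->A->L'->D->R'->B->plug->B
Char 4 ('H'): step: R->3, L=3; H->plug->E->R->G->L->B->refl->E->L'->C->R'->A->plug->A
Char 5 ('G'): step: R->4, L=3; G->plug->G->R->G->L->B->refl->E->L'->C->R'->A->plug->A
Char 6 ('B'): step: R->5, L=3; B->plug->B->R->H->L->D->refl->H->L'->B->R'->H->plug->E
Char 7 ('F'): step: R->6, L=3; F->plug->F->R->H->L->D->refl->H->L'->B->R'->H->plug->E
Char 8 ('G'): step: R->7, L=3; G->plug->G->R->A->L->C->refl->G->L'->E->R'->C->plug->C

Answer: BFBAAEEC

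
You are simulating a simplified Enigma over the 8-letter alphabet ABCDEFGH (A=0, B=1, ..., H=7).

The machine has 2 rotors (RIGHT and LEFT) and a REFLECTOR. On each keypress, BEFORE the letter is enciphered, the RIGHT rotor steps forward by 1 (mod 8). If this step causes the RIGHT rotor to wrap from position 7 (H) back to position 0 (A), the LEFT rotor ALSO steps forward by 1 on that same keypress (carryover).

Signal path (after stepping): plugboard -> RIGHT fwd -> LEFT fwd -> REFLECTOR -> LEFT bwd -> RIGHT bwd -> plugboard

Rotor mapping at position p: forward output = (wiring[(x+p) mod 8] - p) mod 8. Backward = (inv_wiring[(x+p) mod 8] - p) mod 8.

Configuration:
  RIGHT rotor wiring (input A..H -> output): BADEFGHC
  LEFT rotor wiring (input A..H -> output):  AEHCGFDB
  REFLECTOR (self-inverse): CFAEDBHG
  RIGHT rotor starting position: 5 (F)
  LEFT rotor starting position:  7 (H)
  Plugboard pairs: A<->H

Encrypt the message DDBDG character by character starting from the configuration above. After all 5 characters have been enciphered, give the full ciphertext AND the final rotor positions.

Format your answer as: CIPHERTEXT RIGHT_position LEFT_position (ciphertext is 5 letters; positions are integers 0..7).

Answer: HGCBE 2 0

Derivation:
Char 1 ('D'): step: R->6, L=7; D->plug->D->R->C->L->F->refl->B->L'->B->R'->A->plug->H
Char 2 ('D'): step: R->7, L=7; D->plug->D->R->E->L->D->refl->E->L'->H->R'->G->plug->G
Char 3 ('B'): step: R->0, L->0 (L advanced); B->plug->B->R->A->L->A->refl->C->L'->D->R'->C->plug->C
Char 4 ('D'): step: R->1, L=0; D->plug->D->R->E->L->G->refl->H->L'->C->R'->B->plug->B
Char 5 ('G'): step: R->2, L=0; G->plug->G->R->H->L->B->refl->F->L'->F->R'->E->plug->E
Final: ciphertext=HGCBE, RIGHT=2, LEFT=0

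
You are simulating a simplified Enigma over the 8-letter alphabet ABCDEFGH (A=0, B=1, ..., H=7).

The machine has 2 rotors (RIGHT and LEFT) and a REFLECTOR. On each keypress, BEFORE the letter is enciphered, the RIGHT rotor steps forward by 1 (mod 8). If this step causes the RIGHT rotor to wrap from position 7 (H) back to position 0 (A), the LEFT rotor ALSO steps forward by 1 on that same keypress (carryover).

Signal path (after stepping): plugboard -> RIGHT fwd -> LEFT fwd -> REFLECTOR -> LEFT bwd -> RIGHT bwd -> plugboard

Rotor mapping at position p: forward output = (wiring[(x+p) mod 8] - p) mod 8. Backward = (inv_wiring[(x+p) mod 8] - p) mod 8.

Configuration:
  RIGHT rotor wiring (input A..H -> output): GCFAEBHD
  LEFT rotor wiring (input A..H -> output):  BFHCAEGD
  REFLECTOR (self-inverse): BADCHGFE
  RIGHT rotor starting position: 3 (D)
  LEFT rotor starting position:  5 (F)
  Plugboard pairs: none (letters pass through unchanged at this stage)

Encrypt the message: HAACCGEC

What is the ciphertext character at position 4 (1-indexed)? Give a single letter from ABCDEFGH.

Char 1 ('H'): step: R->4, L=5; H->plug->H->R->E->L->A->refl->B->L'->B->R'->G->plug->G
Char 2 ('A'): step: R->5, L=5; A->plug->A->R->E->L->A->refl->B->L'->B->R'->D->plug->D
Char 3 ('A'): step: R->6, L=5; A->plug->A->R->B->L->B->refl->A->L'->E->R'->D->plug->D
Char 4 ('C'): step: R->7, L=5; C->plug->C->R->D->L->E->refl->H->L'->A->R'->H->plug->H

H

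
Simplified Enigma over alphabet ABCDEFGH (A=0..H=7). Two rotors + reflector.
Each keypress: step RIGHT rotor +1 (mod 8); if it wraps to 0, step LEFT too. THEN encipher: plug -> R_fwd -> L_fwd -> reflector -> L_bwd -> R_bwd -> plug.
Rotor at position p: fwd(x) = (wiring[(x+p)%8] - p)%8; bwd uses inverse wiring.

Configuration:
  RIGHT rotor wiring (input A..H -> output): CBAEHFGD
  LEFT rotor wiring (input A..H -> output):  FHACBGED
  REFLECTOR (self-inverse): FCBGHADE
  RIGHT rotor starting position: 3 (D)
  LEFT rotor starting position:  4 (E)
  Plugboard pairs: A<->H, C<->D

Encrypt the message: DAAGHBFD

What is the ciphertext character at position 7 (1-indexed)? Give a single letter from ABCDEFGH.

Char 1 ('D'): step: R->4, L=4; D->plug->C->R->C->L->A->refl->F->L'->A->R'->H->plug->A
Char 2 ('A'): step: R->5, L=4; A->plug->H->R->C->L->A->refl->F->L'->A->R'->A->plug->H
Char 3 ('A'): step: R->6, L=4; A->plug->H->R->H->L->G->refl->D->L'->F->R'->B->plug->B
Char 4 ('G'): step: R->7, L=4; G->plug->G->R->G->L->E->refl->H->L'->D->R'->B->plug->B
Char 5 ('H'): step: R->0, L->5 (L advanced); H->plug->A->R->C->L->G->refl->D->L'->F->R'->F->plug->F
Char 6 ('B'): step: R->1, L=5; B->plug->B->R->H->L->E->refl->H->L'->B->R'->H->plug->A
Char 7 ('F'): step: R->2, L=5; F->plug->F->R->B->L->H->refl->E->L'->H->R'->H->plug->A

A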